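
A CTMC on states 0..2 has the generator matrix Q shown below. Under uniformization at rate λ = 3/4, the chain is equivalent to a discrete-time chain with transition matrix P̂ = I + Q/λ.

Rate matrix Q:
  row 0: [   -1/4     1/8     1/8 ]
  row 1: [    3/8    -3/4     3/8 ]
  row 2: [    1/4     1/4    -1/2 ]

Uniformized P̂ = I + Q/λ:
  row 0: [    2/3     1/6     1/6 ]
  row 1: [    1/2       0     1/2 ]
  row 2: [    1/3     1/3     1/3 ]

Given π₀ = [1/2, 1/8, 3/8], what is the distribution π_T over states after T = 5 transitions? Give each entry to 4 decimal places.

π = [0.5453, 0.1820, 0.2727]

t=0: π = [0.5000, 0.1250, 0.3750]
t=1: π = [0.5208, 0.2083, 0.2708]
t=2: π = [0.5417, 0.1771, 0.2813]
t=3: π = [0.5434, 0.1840, 0.2726]
t=4: π = [0.5451, 0.1814, 0.2734]
t=5: π = [0.5453, 0.1820, 0.2727]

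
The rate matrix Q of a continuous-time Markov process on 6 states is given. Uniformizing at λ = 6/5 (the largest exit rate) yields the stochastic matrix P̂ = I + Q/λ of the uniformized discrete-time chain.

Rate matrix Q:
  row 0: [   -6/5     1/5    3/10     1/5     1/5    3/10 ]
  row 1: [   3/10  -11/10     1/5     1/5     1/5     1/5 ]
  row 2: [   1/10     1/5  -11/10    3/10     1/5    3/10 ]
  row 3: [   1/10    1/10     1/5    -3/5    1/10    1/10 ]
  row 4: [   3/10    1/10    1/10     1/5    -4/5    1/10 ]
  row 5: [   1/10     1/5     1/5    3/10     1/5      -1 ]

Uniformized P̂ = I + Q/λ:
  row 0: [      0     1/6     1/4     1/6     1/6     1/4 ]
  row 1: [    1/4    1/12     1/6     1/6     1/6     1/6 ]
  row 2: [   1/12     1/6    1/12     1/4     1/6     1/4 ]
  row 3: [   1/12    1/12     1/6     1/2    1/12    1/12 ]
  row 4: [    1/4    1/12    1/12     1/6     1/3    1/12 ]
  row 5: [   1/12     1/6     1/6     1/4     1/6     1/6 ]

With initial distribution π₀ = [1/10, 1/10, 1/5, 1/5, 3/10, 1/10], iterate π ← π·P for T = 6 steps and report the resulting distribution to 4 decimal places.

t=0: π = [0.1000, 0.1000, 0.2000, 0.2000, 0.3000, 0.1000]
t=1: π = [0.1417, 0.1167, 0.1333, 0.2583, 0.2000, 0.1500]
t=2: π = [0.1243, 0.1188, 0.1507, 0.2764, 0.1785, 0.1514]
t=3: π = [0.1225, 0.1189, 0.1496, 0.2840, 0.1734, 0.1517]
t=4: π = [0.1218, 0.1186, 0.1500, 0.2864, 0.1719, 0.1512]
t=5: π = [0.1216, 0.1186, 0.1500, 0.2872, 0.1714, 0.1511]
t=6: π = [0.1215, 0.1186, 0.1500, 0.2875, 0.1713, 0.1511]

π = [0.1215, 0.1186, 0.1500, 0.2875, 0.1713, 0.1511]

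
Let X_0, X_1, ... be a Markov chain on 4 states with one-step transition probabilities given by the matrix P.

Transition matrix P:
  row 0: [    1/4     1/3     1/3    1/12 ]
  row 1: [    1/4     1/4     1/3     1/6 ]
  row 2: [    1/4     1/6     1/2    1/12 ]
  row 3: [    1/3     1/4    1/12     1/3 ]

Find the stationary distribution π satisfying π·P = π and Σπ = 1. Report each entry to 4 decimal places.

π = [0.2615, 0.2419, 0.3586, 0.1380]

Balance equations π_j = Σ_i π_i·P[i][j]:
  π_0 = 1/4·π_0 + 1/4·π_1 + 1/4·π_2 + 1/3·π_3
  π_1 = 1/3·π_0 + 1/4·π_1 + 1/6·π_2 + 1/4·π_3
  π_2 = 1/3·π_0 + 1/3·π_1 + 1/2·π_2 + 1/12·π_3
  normalize: π_0 + π_1 + π_2 + π_3 = 1
Solving the linear system gives exactly π = [307/1174, 142/587, 421/1174, 81/587].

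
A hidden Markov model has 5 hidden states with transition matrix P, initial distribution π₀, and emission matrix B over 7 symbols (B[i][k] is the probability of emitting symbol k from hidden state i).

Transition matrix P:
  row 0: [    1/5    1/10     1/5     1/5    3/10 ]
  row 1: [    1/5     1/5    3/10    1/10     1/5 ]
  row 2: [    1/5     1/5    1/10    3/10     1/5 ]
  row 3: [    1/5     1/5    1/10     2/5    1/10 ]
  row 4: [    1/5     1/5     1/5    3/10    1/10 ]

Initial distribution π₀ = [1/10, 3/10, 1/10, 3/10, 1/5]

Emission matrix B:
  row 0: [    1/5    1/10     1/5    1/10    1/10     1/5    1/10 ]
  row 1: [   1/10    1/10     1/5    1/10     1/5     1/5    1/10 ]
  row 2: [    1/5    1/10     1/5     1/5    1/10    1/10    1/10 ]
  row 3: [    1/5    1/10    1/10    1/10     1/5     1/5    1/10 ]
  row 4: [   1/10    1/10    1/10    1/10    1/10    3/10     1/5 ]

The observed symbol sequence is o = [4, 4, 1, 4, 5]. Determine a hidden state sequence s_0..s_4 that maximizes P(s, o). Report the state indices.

path = [3, 3, 3, 3, 3]

t=0: δ = [1.000e-02, 6.000e-02, 1.000e-02, 6.000e-02, 2.000e-02]  (obs o_0=4)
t=1: δ = [1.200e-03, 2.400e-03, 1.800e-03, 4.800e-03, 1.200e-03]  ψ = [1, 1, 1, 3, 1]  (obs o_1=4)
t=2: δ = [9.600e-05, 9.600e-05, 7.200e-05, 1.920e-04, 4.800e-05]  ψ = [3, 3, 1, 3, 1]  (obs o_2=1)
t=3: δ = [3.840e-06, 7.680e-06, 2.880e-06, 1.536e-05, 2.880e-06]  ψ = [3, 3, 1, 3, 0]  (obs o_3=4)
t=4: δ = [6.144e-07, 6.144e-07, 2.304e-07, 1.229e-06, 4.608e-07]  ψ = [3, 3, 1, 3, 1]  (obs o_4=5)
backtrack: best end state = 3; path = [3, 3, 3, 3, 3]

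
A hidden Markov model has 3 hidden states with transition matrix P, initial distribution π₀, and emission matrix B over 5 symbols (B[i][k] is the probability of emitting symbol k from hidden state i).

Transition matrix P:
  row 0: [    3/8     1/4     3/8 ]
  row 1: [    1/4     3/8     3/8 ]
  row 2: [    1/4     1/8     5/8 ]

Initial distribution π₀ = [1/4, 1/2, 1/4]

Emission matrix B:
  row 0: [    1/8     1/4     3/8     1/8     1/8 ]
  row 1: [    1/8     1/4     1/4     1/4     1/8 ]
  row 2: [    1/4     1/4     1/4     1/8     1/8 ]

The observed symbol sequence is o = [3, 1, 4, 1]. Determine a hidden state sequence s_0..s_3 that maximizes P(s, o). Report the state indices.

t=0: δ = [3.125e-02, 1.250e-01, 3.125e-02]  (obs o_0=3)
t=1: δ = [7.812e-03, 1.172e-02, 1.172e-02]  ψ = [1, 1, 1]  (obs o_1=1)
t=2: δ = [3.662e-04, 5.493e-04, 9.155e-04]  ψ = [0, 1, 2]  (obs o_2=4)
t=3: δ = [5.722e-05, 5.150e-05, 1.431e-04]  ψ = [2, 1, 2]  (obs o_3=1)
backtrack: best end state = 2; path = [1, 2, 2, 2]

path = [1, 2, 2, 2]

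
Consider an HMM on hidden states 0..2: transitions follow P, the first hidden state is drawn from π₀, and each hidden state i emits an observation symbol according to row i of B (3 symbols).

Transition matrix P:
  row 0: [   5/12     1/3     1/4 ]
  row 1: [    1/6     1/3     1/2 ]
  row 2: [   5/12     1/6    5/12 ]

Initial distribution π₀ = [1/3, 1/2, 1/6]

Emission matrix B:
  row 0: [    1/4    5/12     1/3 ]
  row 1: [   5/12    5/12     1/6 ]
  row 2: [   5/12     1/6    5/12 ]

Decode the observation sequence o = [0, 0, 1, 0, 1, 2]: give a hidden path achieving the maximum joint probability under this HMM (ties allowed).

path = [1, 2, 0, 1, 1, 2]

t=0: δ = [8.333e-02, 2.083e-01, 6.944e-02]  (obs o_0=0)
t=1: δ = [8.681e-03, 2.894e-02, 4.340e-02]  ψ = [0, 1, 1]  (obs o_1=0)
t=2: δ = [7.535e-03, 4.019e-03, 3.014e-03]  ψ = [2, 1, 2]  (obs o_2=1)
t=3: δ = [7.849e-04, 1.047e-03, 8.372e-04]  ψ = [0, 0, 1]  (obs o_3=0)
t=4: δ = [1.454e-04, 1.454e-04, 8.721e-05]  ψ = [2, 1, 1]  (obs o_4=1)
t=5: δ = [2.019e-05, 8.075e-06, 3.028e-05]  ψ = [0, 0, 1]  (obs o_5=2)
backtrack: best end state = 2; path = [1, 2, 0, 1, 1, 2]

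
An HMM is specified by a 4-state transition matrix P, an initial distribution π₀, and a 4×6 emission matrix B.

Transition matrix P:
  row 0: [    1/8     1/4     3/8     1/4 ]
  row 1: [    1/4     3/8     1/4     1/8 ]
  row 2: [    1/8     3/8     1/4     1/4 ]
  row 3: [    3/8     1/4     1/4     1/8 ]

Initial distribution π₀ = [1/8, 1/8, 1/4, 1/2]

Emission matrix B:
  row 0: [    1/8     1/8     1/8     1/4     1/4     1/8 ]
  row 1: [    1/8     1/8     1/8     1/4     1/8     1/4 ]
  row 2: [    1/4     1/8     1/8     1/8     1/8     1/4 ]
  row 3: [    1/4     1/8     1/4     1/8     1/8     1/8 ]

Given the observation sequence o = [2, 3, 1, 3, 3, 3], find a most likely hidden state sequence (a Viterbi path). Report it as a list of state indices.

path = [3, 0, 2, 1, 1, 1]

t=0: δ = [1.562e-02, 1.562e-02, 3.125e-02, 1.250e-01]  (obs o_0=2)
t=1: δ = [1.172e-02, 7.812e-03, 3.906e-03, 1.953e-03]  ψ = [3, 3, 3, 3]  (obs o_1=3)
t=2: δ = [2.441e-04, 3.662e-04, 5.493e-04, 3.662e-04]  ψ = [1, 0, 0, 0]  (obs o_2=1)
t=3: δ = [3.433e-05, 5.150e-05, 1.717e-05, 1.717e-05]  ψ = [3, 2, 2, 2]  (obs o_3=3)
t=4: δ = [3.219e-06, 4.828e-06, 1.609e-06, 1.073e-06]  ψ = [1, 1, 0, 0]  (obs o_4=3)
t=5: δ = [3.017e-07, 4.526e-07, 1.509e-07, 1.006e-07]  ψ = [1, 1, 0, 0]  (obs o_5=3)
backtrack: best end state = 1; path = [3, 0, 2, 1, 1, 1]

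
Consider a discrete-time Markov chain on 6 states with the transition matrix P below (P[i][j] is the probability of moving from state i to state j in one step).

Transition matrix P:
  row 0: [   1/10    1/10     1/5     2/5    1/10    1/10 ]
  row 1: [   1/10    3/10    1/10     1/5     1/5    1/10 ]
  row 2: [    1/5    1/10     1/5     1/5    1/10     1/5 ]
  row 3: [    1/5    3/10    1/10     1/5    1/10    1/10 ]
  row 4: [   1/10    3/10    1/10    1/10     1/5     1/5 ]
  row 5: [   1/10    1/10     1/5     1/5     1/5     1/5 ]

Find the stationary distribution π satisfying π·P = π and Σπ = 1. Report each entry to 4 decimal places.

π = [0.1354, 0.2158, 0.1421, 0.2120, 0.1510, 0.1437]

Balance equations π_j = Σ_i π_i·P[i][j]:
  π_0 = 1/10·π_0 + 1/10·π_1 + 1/5·π_2 + 1/5·π_3 + 1/10·π_4 + 1/10·π_5
  π_1 = 1/10·π_0 + 3/10·π_1 + 1/10·π_2 + 3/10·π_3 + 3/10·π_4 + 1/10·π_5
  π_2 = 1/5·π_0 + 1/10·π_1 + 1/5·π_2 + 1/10·π_3 + 1/10·π_4 + 1/5·π_5
  π_3 = 2/5·π_0 + 1/5·π_1 + 1/5·π_2 + 1/5·π_3 + 1/10·π_4 + 1/5·π_5
  π_4 = 1/10·π_0 + 1/5·π_1 + 1/10·π_2 + 1/10·π_3 + 1/5·π_4 + 1/5·π_5
  normalize: π_0 + π_1 + π_2 + π_3 + π_4 + π_5 = 1
Solving the linear system gives exactly π = [1039/7673, 3311/15346, 2181/15346, 3253/15346, 1159/7673, 2205/15346].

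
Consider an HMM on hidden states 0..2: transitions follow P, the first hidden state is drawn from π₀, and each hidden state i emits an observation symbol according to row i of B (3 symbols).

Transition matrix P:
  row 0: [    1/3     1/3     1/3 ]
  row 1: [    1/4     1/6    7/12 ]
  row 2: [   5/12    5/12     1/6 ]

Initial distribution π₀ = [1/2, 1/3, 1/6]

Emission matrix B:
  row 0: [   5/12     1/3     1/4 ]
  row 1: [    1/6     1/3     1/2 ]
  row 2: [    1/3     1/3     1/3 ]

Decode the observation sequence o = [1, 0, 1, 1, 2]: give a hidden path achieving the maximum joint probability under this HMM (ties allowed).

t=0: δ = [1.667e-01, 1.111e-01, 5.556e-02]  (obs o_0=1)
t=1: δ = [2.315e-02, 9.259e-03, 2.160e-02]  ψ = [0, 0, 1]  (obs o_1=0)
t=2: δ = [3.001e-03, 3.001e-03, 2.572e-03]  ψ = [2, 2, 0]  (obs o_2=1)
t=3: δ = [3.572e-04, 3.572e-04, 5.835e-04]  ψ = [2, 2, 1]  (obs o_3=1)
t=4: δ = [6.078e-05, 1.216e-04, 6.946e-05]  ψ = [2, 2, 1]  (obs o_4=2)
backtrack: best end state = 1; path = [1, 2, 1, 2, 1]

path = [1, 2, 1, 2, 1]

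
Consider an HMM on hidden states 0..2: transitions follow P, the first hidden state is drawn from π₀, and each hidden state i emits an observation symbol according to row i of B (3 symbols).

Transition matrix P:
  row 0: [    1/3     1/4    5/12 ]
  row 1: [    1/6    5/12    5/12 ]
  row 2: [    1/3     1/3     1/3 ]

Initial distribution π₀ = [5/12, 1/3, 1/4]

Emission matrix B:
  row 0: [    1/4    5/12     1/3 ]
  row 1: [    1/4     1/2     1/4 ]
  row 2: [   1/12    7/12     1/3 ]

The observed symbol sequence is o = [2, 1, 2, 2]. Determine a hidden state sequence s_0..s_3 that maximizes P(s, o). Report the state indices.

path = [0, 2, 0, 2]

t=0: δ = [1.389e-01, 8.333e-02, 8.333e-02]  (obs o_0=2)
t=1: δ = [1.929e-02, 1.736e-02, 3.376e-02]  ψ = [0, 0, 0]  (obs o_1=1)
t=2: δ = [3.751e-03, 2.813e-03, 3.751e-03]  ψ = [2, 2, 2]  (obs o_2=2)
t=3: δ = [4.168e-04, 3.126e-04, 5.210e-04]  ψ = [0, 2, 0]  (obs o_3=2)
backtrack: best end state = 2; path = [0, 2, 0, 2]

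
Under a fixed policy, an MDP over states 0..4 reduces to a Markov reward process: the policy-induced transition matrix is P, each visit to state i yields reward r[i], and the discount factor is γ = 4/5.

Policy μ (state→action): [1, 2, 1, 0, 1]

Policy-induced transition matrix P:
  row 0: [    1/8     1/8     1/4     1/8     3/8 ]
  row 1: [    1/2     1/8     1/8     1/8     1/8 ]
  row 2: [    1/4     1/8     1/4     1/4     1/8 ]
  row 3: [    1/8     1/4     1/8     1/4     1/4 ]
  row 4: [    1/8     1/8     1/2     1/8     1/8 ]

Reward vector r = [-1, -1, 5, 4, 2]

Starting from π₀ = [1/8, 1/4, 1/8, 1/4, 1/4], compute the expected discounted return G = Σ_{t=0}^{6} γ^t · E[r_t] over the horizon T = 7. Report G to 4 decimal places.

t=0: π = [0.1250, 0.2500, 0.1250, 0.2500, 0.2500], E[r] = 1.7500, γ^t·E[r] = 1.750000, running G = 1.750000
t=1: π = [0.2344, 0.1563, 0.2500, 0.1719, 0.1875], E[r] = 1.9219, γ^t·E[r] = 1.537500, running G = 3.287500
t=2: π = [0.2148, 0.1465, 0.2559, 0.1777, 0.2051], E[r] = 2.0391, γ^t·E[r] = 1.305000, running G = 4.592500
t=3: π = [0.2119, 0.1472, 0.2607, 0.1792, 0.2009], E[r] = 2.0632, γ^t·E[r] = 1.056375, running G = 5.648875
t=4: π = [0.2128, 0.1474, 0.2594, 0.1800, 0.2004], E[r] = 2.0577, γ^t·E[r] = 0.842825, running G = 6.491700
t=5: π = [0.2127, 0.1475, 0.2592, 0.1799, 0.2007], E[r] = 2.0568, γ^t·E[r] = 0.673959, running G = 7.165659
t=6: π = [0.2127, 0.1475, 0.2592, 0.1799, 0.2007], E[r] = 2.0569, γ^t·E[r] = 0.539208, running G = 7.704867

G = 7.7049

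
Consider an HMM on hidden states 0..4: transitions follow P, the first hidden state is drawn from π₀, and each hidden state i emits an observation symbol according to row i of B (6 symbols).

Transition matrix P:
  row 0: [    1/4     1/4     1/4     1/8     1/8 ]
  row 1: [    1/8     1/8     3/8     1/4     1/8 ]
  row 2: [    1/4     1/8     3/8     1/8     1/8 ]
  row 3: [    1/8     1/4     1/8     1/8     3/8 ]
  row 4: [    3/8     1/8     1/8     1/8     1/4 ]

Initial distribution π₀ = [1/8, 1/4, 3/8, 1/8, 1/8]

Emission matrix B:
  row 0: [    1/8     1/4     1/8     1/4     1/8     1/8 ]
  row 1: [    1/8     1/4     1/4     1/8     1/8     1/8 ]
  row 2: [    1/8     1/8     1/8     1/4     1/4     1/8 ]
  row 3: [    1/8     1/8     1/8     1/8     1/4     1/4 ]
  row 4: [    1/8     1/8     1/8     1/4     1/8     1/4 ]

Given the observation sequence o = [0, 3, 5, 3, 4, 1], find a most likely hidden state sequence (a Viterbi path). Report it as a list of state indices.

path = [2, 2, 2, 2, 2, 0]

t=0: δ = [1.562e-02, 3.125e-02, 4.688e-02, 1.562e-02, 1.562e-02]  (obs o_0=0)
t=1: δ = [2.930e-03, 7.324e-04, 4.395e-03, 9.766e-04, 1.465e-03]  ψ = [2, 2, 2, 1, 2]  (obs o_1=3)
t=2: δ = [1.373e-04, 9.155e-05, 2.060e-04, 1.373e-04, 1.373e-04]  ψ = [2, 0, 2, 2, 2]  (obs o_2=5)
t=3: δ = [1.287e-05, 4.292e-06, 1.931e-05, 3.219e-06, 1.287e-05]  ψ = [2, 0, 2, 2, 3]  (obs o_3=3)
t=4: δ = [6.035e-07, 4.023e-07, 1.810e-06, 6.035e-07, 4.023e-07]  ψ = [2, 0, 2, 2, 4]  (obs o_4=4)
t=5: δ = [1.132e-07, 5.658e-08, 8.487e-08, 2.829e-08, 2.829e-08]  ψ = [2, 2, 2, 2, 2]  (obs o_5=1)
backtrack: best end state = 0; path = [2, 2, 2, 2, 2, 0]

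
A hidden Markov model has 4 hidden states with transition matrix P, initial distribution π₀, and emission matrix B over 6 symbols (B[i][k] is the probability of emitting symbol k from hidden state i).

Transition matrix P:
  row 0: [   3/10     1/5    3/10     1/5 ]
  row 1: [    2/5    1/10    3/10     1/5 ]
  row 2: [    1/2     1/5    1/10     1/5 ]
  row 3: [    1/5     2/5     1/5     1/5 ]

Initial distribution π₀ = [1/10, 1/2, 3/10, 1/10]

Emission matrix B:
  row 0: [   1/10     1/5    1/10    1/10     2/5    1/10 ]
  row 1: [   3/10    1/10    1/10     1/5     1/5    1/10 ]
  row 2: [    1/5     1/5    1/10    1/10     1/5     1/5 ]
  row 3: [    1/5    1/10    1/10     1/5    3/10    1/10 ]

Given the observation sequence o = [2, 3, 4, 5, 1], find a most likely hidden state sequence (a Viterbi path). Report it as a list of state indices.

path = [1, 2, 0, 2, 0]

t=0: δ = [1.000e-02, 5.000e-02, 3.000e-02, 1.000e-02]  (obs o_0=2)
t=1: δ = [2.000e-03, 1.200e-03, 1.500e-03, 2.000e-03]  ψ = [1, 2, 1, 1]  (obs o_1=3)
t=2: δ = [3.000e-04, 1.600e-04, 1.200e-04, 1.200e-04]  ψ = [2, 3, 0, 0]  (obs o_2=4)
t=3: δ = [9.000e-06, 6.000e-06, 1.800e-05, 6.000e-06]  ψ = [0, 0, 0, 0]  (obs o_3=5)
t=4: δ = [1.800e-06, 3.600e-07, 5.400e-07, 3.600e-07]  ψ = [2, 2, 0, 2]  (obs o_4=1)
backtrack: best end state = 0; path = [1, 2, 0, 2, 0]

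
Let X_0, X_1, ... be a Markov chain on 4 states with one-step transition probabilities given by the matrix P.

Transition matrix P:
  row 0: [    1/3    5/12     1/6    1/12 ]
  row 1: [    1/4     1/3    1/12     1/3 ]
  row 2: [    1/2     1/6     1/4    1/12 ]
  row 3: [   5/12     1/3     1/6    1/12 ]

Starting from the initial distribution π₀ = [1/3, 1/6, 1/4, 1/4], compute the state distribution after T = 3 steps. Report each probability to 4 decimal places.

π = [0.3447, 0.3364, 0.1515, 0.1674]

t=0: π = [0.3333, 0.1667, 0.2500, 0.2500]
t=1: π = [0.3819, 0.3194, 0.1736, 0.1250]
t=2: π = [0.3461, 0.3362, 0.1545, 0.1632]
t=3: π = [0.3447, 0.3364, 0.1515, 0.1674]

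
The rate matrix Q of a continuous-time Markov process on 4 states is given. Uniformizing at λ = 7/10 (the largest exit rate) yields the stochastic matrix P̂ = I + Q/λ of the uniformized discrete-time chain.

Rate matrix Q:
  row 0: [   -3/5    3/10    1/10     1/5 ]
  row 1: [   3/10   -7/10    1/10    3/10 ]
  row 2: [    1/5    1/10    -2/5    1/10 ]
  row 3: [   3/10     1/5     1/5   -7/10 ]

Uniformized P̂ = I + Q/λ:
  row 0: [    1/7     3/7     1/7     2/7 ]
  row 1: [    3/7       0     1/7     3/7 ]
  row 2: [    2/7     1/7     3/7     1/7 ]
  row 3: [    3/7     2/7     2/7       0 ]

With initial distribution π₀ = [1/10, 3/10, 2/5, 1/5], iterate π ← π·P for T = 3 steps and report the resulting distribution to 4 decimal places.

t=0: π = [0.1000, 0.3000, 0.4000, 0.2000]
t=1: π = [0.3429, 0.1571, 0.2857, 0.2143]
t=2: π = [0.2898, 0.2490, 0.2551, 0.2061]
t=3: π = [0.3093, 0.2195, 0.2452, 0.2259]

π = [0.3093, 0.2195, 0.2452, 0.2259]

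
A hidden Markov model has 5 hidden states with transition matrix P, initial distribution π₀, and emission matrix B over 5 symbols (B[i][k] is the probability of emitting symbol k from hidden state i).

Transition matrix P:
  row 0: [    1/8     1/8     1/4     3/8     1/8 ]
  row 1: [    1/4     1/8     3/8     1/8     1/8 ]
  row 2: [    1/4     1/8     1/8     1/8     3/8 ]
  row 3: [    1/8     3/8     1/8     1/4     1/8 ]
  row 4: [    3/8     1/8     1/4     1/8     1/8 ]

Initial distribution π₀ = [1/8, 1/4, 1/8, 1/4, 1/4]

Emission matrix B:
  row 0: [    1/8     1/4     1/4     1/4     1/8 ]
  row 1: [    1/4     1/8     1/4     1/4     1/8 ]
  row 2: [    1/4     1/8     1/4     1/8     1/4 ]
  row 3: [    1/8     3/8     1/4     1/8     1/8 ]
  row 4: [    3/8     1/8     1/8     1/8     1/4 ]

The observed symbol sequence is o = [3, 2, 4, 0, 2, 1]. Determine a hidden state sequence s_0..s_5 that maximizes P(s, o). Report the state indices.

path = [3, 1, 2, 4, 0, 3]

t=0: δ = [3.125e-02, 6.250e-02, 1.562e-02, 3.125e-02, 3.125e-02]  (obs o_0=3)
t=1: δ = [3.906e-03, 2.930e-03, 5.859e-03, 2.930e-03, 9.766e-04]  ψ = [1, 3, 1, 0, 1]  (obs o_1=2)
t=2: δ = [1.831e-04, 1.373e-04, 2.747e-04, 1.831e-04, 5.493e-04]  ψ = [2, 3, 1, 0, 2]  (obs o_2=4)
t=3: δ = [2.575e-05, 1.717e-05, 3.433e-05, 8.583e-06, 3.862e-05]  ψ = [4, 3, 4, 0, 2]  (obs o_3=0)
t=4: δ = [3.621e-06, 1.207e-06, 2.414e-06, 2.414e-06, 1.609e-06]  ψ = [4, 4, 4, 0, 2]  (obs o_4=2)
t=5: δ = [1.509e-07, 1.132e-07, 1.132e-07, 5.092e-07, 1.132e-07]  ψ = [2, 3, 0, 0, 2]  (obs o_5=1)
backtrack: best end state = 3; path = [3, 1, 2, 4, 0, 3]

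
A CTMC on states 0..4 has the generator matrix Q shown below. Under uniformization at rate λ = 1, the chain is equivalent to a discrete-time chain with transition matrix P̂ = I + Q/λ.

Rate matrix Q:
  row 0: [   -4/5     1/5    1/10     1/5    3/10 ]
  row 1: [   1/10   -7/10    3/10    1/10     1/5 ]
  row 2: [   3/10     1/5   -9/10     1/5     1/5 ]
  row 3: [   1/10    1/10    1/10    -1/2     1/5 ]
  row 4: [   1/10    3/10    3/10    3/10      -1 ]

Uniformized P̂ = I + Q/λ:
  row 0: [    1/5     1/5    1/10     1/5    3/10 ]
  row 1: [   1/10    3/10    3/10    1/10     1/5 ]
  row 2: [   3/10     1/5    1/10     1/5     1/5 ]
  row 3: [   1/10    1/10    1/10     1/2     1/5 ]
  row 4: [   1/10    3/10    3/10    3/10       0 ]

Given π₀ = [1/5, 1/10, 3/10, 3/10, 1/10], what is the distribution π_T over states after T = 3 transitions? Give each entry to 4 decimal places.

π = [0.1502, 0.2100, 0.1776, 0.2832, 0.1790]

t=0: π = [0.2000, 0.1000, 0.3000, 0.3000, 0.1000]
t=1: π = [0.1800, 0.1900, 0.1400, 0.2900, 0.2000]
t=2: π = [0.1460, 0.2100, 0.1780, 0.2880, 0.1780]
t=3: π = [0.1502, 0.2100, 0.1776, 0.2832, 0.1790]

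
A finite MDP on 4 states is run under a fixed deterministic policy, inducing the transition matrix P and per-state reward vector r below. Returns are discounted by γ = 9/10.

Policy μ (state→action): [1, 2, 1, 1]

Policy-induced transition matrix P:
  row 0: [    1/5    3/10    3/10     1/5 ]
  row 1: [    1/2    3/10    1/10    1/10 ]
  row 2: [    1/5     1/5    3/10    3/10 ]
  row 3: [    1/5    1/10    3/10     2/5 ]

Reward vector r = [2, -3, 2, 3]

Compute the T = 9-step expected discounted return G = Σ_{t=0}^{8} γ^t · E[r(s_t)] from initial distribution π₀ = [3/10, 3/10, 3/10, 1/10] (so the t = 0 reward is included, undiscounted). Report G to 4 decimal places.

G = 6.2114

t=0: π = [0.3000, 0.3000, 0.3000, 0.1000], E[r] = 0.6000, γ^t·E[r] = 0.600000, running G = 0.600000
t=1: π = [0.2900, 0.2500, 0.2400, 0.2200], E[r] = 0.9700, γ^t·E[r] = 0.873000, running G = 1.473000
t=2: π = [0.2750, 0.2320, 0.2500, 0.2430], E[r] = 1.0830, γ^t·E[r] = 0.877230, running G = 2.350230
t=3: π = [0.2696, 0.2264, 0.2536, 0.2504], E[r] = 1.1184, γ^t·E[r] = 0.815314, running G = 3.165544
t=4: π = [0.2679, 0.2246, 0.2547, 0.2528], E[r] = 1.1300, γ^t·E[r] = 0.741393, running G = 3.906937
t=5: π = [0.2674, 0.2240, 0.2551, 0.2536], E[r] = 1.1337, γ^t·E[r] = 0.669460, running G = 4.576396
t=6: π = [0.2672, 0.2238, 0.2552, 0.2538], E[r] = 1.1349, γ^t·E[r] = 0.603157, running G = 5.179554
t=7: π = [0.2671, 0.2237, 0.2552, 0.2539], E[r] = 1.1353, γ^t·E[r] = 0.543029, running G = 5.722583
t=8: π = [0.2671, 0.2237, 0.2553, 0.2539], E[r] = 1.1355, γ^t·E[r] = 0.488781, running G = 6.211364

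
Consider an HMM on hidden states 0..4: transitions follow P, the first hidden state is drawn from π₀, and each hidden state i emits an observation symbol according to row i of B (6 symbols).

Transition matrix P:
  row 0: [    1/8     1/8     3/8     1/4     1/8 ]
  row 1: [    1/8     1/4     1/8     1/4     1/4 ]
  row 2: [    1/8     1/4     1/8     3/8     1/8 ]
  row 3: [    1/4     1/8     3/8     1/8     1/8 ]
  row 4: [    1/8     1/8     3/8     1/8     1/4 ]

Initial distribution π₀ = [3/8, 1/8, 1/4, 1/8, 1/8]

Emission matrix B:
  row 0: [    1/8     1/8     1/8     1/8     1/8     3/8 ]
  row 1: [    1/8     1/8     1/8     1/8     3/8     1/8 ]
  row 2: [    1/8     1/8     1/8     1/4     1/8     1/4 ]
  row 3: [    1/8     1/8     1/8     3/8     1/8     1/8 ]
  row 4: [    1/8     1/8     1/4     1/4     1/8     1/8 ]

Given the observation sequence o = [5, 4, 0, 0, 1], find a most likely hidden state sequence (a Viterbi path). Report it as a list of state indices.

path = [0, 2, 3, 2, 3]

t=0: δ = [1.406e-01, 1.562e-02, 6.250e-02, 1.562e-02, 1.562e-02]  (obs o_0=5)
t=1: δ = [2.197e-03, 6.592e-03, 6.592e-03, 4.395e-03, 2.197e-03]  ψ = [0, 0, 0, 0, 0]  (obs o_1=4)
t=2: δ = [1.373e-04, 2.060e-04, 2.060e-04, 3.090e-04, 2.060e-04]  ψ = [3, 1, 3, 2, 1]  (obs o_2=0)
t=3: δ = [9.656e-06, 6.437e-06, 1.448e-05, 9.656e-06, 6.437e-06]  ψ = [3, 1, 3, 2, 1]  (obs o_3=0)
t=4: δ = [3.017e-07, 4.526e-07, 4.526e-07, 6.789e-07, 2.263e-07]  ψ = [3, 2, 0, 2, 2]  (obs o_4=1)
backtrack: best end state = 3; path = [0, 2, 3, 2, 3]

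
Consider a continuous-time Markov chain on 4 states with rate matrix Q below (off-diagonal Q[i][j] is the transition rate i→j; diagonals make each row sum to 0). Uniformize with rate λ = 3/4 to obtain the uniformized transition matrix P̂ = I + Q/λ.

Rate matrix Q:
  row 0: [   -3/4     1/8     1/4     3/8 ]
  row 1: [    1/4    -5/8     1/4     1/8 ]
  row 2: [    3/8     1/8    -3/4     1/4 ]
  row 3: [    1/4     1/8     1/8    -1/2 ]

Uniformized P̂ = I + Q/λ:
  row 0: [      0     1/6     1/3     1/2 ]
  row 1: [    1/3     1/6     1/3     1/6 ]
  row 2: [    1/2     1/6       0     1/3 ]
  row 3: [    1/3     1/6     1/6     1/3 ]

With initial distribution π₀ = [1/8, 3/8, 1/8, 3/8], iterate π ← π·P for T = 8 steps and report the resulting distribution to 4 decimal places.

π = [0.2757, 0.1667, 0.2061, 0.3515]

t=0: π = [0.1250, 0.3750, 0.1250, 0.3750]
t=1: π = [0.3125, 0.1667, 0.2292, 0.2917]
t=2: π = [0.2674, 0.1667, 0.2083, 0.3576]
t=3: π = [0.2789, 0.1667, 0.2043, 0.3501]
t=4: π = [0.2744, 0.1667, 0.2069, 0.3520]
t=5: π = [0.2763, 0.1667, 0.2057, 0.3513]
t=6: π = [0.2755, 0.1667, 0.2062, 0.3516]
t=7: π = [0.2759, 0.1667, 0.2060, 0.3515]
t=8: π = [0.2757, 0.1667, 0.2061, 0.3515]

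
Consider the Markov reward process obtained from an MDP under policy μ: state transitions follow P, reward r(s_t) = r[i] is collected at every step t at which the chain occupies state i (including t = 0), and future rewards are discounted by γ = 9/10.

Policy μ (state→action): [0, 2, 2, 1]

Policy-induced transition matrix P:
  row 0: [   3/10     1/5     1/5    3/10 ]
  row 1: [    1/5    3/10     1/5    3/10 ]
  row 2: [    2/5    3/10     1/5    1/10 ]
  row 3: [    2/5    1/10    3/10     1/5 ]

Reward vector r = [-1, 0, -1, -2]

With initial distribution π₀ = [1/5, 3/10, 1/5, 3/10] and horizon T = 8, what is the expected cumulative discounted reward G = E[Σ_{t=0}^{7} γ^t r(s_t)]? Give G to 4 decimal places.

G = -5.7442

t=0: π = [0.2000, 0.3000, 0.2000, 0.3000], E[r] = -1.0000, γ^t·E[r] = -1.000000, running G = -1.000000
t=1: π = [0.3200, 0.2200, 0.2300, 0.2300], E[r] = -1.0100, γ^t·E[r] = -0.909000, running G = -1.909000
t=2: π = [0.3240, 0.2220, 0.2230, 0.2310], E[r] = -1.0090, γ^t·E[r] = -0.817290, running G = -2.726290
t=3: π = [0.3232, 0.2214, 0.2231, 0.2323], E[r] = -1.0109, γ^t·E[r] = -0.736946, running G = -3.463236
t=4: π = [0.3234, 0.2212, 0.2232, 0.2322], E[r] = -1.0109, γ^t·E[r] = -0.663271, running G = -4.126507
t=5: π = [0.3234, 0.2212, 0.2232, 0.2321], E[r] = -1.0109, γ^t·E[r] = -0.596932, running G = -4.723439
t=6: π = [0.3234, 0.2212, 0.2232, 0.2321], E[r] = -1.0109, γ^t·E[r] = -0.537240, running G = -5.260679
t=7: π = [0.3234, 0.2212, 0.2232, 0.2321], E[r] = -1.0109, γ^t·E[r] = -0.483516, running G = -5.744196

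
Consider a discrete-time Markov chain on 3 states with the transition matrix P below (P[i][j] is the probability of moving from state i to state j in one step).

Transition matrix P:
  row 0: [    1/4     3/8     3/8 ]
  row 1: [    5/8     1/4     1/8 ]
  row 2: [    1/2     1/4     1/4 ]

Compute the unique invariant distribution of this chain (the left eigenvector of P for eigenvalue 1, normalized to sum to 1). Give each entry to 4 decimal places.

Balance equations π_j = Σ_i π_i·P[i][j]:
  π_0 = 1/4·π_0 + 5/8·π_1 + 1/2·π_2
  π_1 = 3/8·π_0 + 1/4·π_1 + 1/4·π_2
  normalize: π_0 + π_1 + π_2 = 1
Solving the linear system gives exactly π = [34/79, 24/79, 21/79].

π = [0.4304, 0.3038, 0.2658]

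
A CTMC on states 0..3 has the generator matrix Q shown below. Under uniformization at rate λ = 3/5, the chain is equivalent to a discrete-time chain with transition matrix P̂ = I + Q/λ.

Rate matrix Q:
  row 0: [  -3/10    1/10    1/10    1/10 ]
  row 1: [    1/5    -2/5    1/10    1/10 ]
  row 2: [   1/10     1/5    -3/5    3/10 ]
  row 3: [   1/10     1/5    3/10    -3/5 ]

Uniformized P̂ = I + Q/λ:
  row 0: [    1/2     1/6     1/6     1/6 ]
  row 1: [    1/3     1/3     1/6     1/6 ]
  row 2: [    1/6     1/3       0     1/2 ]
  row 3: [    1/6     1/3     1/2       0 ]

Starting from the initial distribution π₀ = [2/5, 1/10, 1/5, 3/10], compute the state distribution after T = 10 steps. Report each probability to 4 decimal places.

t=0: π = [0.4000, 0.1000, 0.2000, 0.3000]
t=1: π = [0.3167, 0.2667, 0.2333, 0.1833]
t=2: π = [0.3167, 0.2806, 0.1889, 0.2139]
t=3: π = [0.3190, 0.2806, 0.2065, 0.1940]
t=4: π = [0.3198, 0.2802, 0.1969, 0.2032]
t=5: π = [0.3199, 0.2800, 0.2016, 0.1984]
t=6: π = [0.3200, 0.2800, 0.1992, 0.2008]
t=7: π = [0.3200, 0.2800, 0.2004, 0.1996]
t=8: π = [0.3200, 0.2800, 0.1998, 0.2002]
t=9: π = [0.3200, 0.2800, 0.2001, 0.1999]
t=10: π = [0.3200, 0.2800, 0.2000, 0.2000]

π = [0.3200, 0.2800, 0.2000, 0.2000]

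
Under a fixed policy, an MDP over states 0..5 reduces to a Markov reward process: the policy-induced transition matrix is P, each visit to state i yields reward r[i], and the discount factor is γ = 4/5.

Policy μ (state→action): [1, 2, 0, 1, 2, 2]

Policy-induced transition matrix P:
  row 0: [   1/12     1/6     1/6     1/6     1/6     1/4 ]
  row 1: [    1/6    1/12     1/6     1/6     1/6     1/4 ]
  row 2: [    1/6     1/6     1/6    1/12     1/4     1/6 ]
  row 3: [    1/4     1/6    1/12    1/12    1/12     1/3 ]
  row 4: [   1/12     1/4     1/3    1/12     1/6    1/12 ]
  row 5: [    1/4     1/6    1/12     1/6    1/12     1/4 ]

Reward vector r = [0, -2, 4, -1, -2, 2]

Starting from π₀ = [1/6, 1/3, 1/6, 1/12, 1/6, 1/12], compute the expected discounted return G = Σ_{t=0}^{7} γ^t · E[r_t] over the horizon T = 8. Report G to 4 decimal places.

G = 0.8384

t=0: π = [0.1667, 0.3333, 0.1667, 0.0833, 0.1667, 0.0833], E[r] = -0.2500, γ^t·E[r] = -0.250000, running G = -0.250000
t=1: π = [0.1528, 0.1528, 0.1806, 0.1319, 0.1667, 0.2153], E[r] = 0.3819, γ^t·E[r] = 0.305556, running G = 0.055556
t=2: π = [0.1690, 0.1678, 0.1655, 0.1267, 0.1528, 0.2182], E[r] = 0.3304, γ^t·E[r] = 0.211481, running G = 0.267037
t=3: π = [0.1686, 0.1654, 0.1634, 0.1296, 0.1517, 0.2213], E[r] = 0.3323, γ^t·E[r] = 0.170148, running G = 0.437185
t=4: π = [0.1692, 0.1655, 0.1627, 0.1296, 0.1510, 0.2219], E[r] = 0.3319, γ^t·E[r] = 0.135946, running G = 0.573131
t=5: π = [0.1693, 0.1655, 0.1625, 0.1297, 0.1509, 0.2221], E[r] = 0.3318, γ^t·E[r] = 0.108731, running G = 0.681862
t=6: π = [0.1693, 0.1655, 0.1625, 0.1297, 0.1509, 0.2221], E[r] = 0.3318, γ^t·E[r] = 0.086981, running G = 0.768843
t=7: π = [0.1693, 0.1655, 0.1625, 0.1297, 0.1509, 0.2221], E[r] = 0.3318, γ^t·E[r] = 0.069583, running G = 0.838426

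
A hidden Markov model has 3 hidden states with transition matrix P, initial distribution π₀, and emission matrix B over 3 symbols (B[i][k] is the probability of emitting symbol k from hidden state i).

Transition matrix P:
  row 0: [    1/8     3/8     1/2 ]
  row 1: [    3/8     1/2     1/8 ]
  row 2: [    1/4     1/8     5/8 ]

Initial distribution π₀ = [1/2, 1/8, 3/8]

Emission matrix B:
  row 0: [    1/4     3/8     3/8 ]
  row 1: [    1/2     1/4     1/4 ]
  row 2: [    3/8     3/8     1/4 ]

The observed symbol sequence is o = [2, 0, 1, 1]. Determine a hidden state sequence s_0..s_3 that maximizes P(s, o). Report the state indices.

path = [0, 2, 2, 2]

t=0: δ = [1.875e-01, 3.125e-02, 9.375e-02]  (obs o_0=2)
t=1: δ = [5.859e-03, 3.516e-02, 3.516e-02]  ψ = [0, 0, 0]  (obs o_1=0)
t=2: δ = [4.944e-03, 4.395e-03, 8.240e-03]  ψ = [1, 1, 2]  (obs o_2=1)
t=3: δ = [7.725e-04, 5.493e-04, 1.931e-03]  ψ = [2, 1, 2]  (obs o_3=1)
backtrack: best end state = 2; path = [0, 2, 2, 2]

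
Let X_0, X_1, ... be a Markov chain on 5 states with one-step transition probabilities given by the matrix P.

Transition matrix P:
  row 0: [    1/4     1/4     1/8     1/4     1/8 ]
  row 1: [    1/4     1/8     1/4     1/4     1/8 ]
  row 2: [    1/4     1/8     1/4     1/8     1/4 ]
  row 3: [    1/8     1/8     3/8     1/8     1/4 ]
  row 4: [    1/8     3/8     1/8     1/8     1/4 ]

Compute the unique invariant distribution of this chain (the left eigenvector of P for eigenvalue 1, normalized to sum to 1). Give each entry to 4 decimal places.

Balance equations π_j = Σ_i π_i·P[i][j]:
  π_0 = 1/4·π_0 + 1/4·π_1 + 1/4·π_2 + 1/8·π_3 + 1/8·π_4
  π_1 = 1/4·π_0 + 1/8·π_1 + 1/8·π_2 + 1/8·π_3 + 3/8·π_4
  π_2 = 1/8·π_0 + 1/4·π_1 + 1/4·π_2 + 3/8·π_3 + 1/8·π_4
  π_3 = 1/4·π_0 + 1/4·π_1 + 1/8·π_2 + 1/8·π_3 + 1/8·π_4
  normalize: π_0 + π_1 + π_2 + π_3 + π_4 = 1
Solving the linear system gives exactly π = [13/64, 141/704, 39/176, 247/1408, 281/1408].

π = [0.2031, 0.2003, 0.2216, 0.1754, 0.1996]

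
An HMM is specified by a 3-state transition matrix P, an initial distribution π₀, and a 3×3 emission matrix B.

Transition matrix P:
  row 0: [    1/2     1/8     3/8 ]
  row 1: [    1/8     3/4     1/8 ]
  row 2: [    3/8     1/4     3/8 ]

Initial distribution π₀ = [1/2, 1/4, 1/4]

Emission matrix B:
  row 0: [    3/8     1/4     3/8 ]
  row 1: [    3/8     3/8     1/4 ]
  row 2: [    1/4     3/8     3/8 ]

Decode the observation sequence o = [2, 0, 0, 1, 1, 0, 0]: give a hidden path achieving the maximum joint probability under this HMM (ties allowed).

t=0: δ = [1.875e-01, 6.250e-02, 9.375e-02]  (obs o_0=2)
t=1: δ = [3.516e-02, 1.758e-02, 1.758e-02]  ψ = [0, 1, 0]  (obs o_1=0)
t=2: δ = [6.592e-03, 4.944e-03, 3.296e-03]  ψ = [0, 1, 0]  (obs o_2=0)
t=3: δ = [8.240e-04, 1.390e-03, 9.270e-04]  ψ = [0, 1, 0]  (obs o_3=1)
t=4: δ = [1.030e-04, 3.911e-04, 1.304e-04]  ψ = [0, 1, 2]  (obs o_4=1)
t=5: δ = [1.931e-05, 1.100e-04, 1.222e-05]  ψ = [0, 1, 1]  (obs o_5=0)
t=6: δ = [5.156e-06, 3.093e-05, 3.437e-06]  ψ = [1, 1, 1]  (obs o_6=0)
backtrack: best end state = 1; path = [1, 1, 1, 1, 1, 1, 1]

path = [1, 1, 1, 1, 1, 1, 1]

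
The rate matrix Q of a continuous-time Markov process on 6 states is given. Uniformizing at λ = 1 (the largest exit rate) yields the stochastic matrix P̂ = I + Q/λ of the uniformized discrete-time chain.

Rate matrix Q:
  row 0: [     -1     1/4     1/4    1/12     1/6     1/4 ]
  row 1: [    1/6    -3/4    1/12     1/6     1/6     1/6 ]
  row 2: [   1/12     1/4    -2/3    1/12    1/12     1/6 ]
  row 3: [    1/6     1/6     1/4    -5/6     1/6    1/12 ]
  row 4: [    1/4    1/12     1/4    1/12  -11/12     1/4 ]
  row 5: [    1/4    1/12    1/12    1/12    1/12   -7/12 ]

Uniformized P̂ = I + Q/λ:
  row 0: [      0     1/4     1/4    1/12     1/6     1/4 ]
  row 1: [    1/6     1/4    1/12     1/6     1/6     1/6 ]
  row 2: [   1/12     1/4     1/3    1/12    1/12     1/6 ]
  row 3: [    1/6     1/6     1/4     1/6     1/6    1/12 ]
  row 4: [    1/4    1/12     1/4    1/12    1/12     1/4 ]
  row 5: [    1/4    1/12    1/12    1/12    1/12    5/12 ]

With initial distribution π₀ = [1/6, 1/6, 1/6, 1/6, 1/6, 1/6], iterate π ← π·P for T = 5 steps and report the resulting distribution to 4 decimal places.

π = [0.1546, 0.1809, 0.1961, 0.1074, 0.1203, 0.2407]

t=0: π = [0.1667, 0.1667, 0.1667, 0.1667, 0.1667, 0.1667]
t=1: π = [0.1528, 0.1806, 0.2083, 0.1111, 0.1250, 0.2222]
t=2: π = [0.1528, 0.1829, 0.2002, 0.1076, 0.1204, 0.2361]
t=3: π = [0.1542, 0.1816, 0.1969, 0.1075, 0.1203, 0.2395]
t=4: π = [0.1545, 0.1811, 0.1962, 0.1074, 0.1203, 0.2405]
t=5: π = [0.1546, 0.1809, 0.1961, 0.1074, 0.1203, 0.2407]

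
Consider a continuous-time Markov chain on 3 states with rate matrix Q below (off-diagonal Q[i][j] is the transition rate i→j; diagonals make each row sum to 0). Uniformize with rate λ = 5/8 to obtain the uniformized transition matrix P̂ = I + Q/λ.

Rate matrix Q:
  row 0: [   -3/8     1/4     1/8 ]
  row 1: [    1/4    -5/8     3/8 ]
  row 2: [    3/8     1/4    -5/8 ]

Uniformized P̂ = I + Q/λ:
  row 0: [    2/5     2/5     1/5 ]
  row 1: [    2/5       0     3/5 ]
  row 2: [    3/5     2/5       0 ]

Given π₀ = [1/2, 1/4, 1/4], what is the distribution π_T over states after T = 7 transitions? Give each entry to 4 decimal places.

π = [0.4524, 0.2858, 0.2618]

t=0: π = [0.5000, 0.2500, 0.2500]
t=1: π = [0.4500, 0.3000, 0.2500]
t=2: π = [0.4500, 0.2800, 0.2700]
t=3: π = [0.4540, 0.2880, 0.2580]
t=4: π = [0.4516, 0.2848, 0.2636]
t=5: π = [0.4527, 0.2861, 0.2612]
t=6: π = [0.4522, 0.2856, 0.2622]
t=7: π = [0.4524, 0.2858, 0.2618]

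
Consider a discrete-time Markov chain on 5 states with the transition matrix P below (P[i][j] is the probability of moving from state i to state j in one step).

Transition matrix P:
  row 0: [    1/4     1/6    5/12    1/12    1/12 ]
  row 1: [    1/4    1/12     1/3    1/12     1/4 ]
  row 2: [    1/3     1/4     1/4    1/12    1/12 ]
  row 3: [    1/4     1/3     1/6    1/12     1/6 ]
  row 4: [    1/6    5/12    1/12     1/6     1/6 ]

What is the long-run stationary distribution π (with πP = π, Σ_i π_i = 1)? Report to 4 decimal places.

π = [0.2617, 0.2224, 0.2809, 0.0950, 0.1400]

Balance equations π_j = Σ_i π_i·P[i][j]:
  π_0 = 1/4·π_0 + 1/4·π_1 + 1/3·π_2 + 1/4·π_3 + 1/6·π_4
  π_1 = 1/6·π_0 + 1/12·π_1 + 1/4·π_2 + 1/3·π_3 + 5/12·π_4
  π_2 = 5/12·π_0 + 1/3·π_1 + 1/4·π_2 + 1/6·π_3 + 1/12·π_4
  π_3 = 1/12·π_0 + 1/12·π_1 + 1/12·π_2 + 1/12·π_3 + 1/6·π_4
  normalize: π_0 + π_1 + π_2 + π_3 + π_4 = 1
Solving the linear system gives exactly π = [6023/23011, 5117/23011, 6464/23011, 2186/23011, 3221/23011].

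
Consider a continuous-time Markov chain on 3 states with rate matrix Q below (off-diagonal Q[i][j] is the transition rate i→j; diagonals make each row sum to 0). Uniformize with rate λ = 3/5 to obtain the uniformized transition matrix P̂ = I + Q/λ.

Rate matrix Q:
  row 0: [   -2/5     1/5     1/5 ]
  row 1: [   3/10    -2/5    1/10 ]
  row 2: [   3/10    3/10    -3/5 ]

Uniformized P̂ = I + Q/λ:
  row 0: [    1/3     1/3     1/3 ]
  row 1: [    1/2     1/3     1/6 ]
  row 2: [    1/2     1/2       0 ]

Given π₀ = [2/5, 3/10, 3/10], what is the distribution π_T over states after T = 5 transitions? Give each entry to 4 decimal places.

t=0: π = [0.4000, 0.3000, 0.3000]
t=1: π = [0.4333, 0.3833, 0.1833]
t=2: π = [0.4278, 0.3639, 0.2083]
t=3: π = [0.4287, 0.3681, 0.2032]
t=4: π = [0.4285, 0.3672, 0.2042]
t=5: π = [0.4286, 0.3674, 0.2041]

π = [0.4286, 0.3674, 0.2041]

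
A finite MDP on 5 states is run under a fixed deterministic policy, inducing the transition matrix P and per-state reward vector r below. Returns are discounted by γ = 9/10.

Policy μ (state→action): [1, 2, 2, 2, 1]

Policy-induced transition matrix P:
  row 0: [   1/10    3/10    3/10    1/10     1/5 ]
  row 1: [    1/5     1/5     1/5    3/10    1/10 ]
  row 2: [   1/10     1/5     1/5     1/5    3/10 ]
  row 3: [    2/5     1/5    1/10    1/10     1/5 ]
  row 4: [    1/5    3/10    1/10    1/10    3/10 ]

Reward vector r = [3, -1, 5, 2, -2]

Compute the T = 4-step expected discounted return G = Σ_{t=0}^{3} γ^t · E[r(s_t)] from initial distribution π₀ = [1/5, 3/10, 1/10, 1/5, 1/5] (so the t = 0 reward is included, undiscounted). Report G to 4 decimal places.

G = 3.6946

t=0: π = [0.2000, 0.3000, 0.1000, 0.2000, 0.2000], E[r] = 0.8000, γ^t·E[r] = 0.800000, running G = 0.800000
t=1: π = [0.2100, 0.2400, 0.1800, 0.1700, 0.2000], E[r] = 1.2300, γ^t·E[r] = 1.107000, running G = 1.907000
t=2: π = [0.1950, 0.2410, 0.1840, 0.1660, 0.2140], E[r] = 1.1680, γ^t·E[r] = 0.946080, running G = 2.853080
t=3: π = [0.1953, 0.2409, 0.1815, 0.1666, 0.2157], E[r] = 1.1543, γ^t·E[r] = 0.841485, running G = 3.694565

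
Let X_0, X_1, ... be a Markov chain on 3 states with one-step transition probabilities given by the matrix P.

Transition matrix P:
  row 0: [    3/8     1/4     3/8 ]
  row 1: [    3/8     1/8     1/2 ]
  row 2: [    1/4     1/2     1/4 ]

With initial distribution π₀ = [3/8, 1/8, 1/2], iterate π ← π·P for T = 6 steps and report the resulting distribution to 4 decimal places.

t=0: π = [0.3750, 0.1250, 0.5000]
t=1: π = [0.3125, 0.3594, 0.3281]
t=2: π = [0.3340, 0.2871, 0.3789]
t=3: π = [0.3276, 0.3088, 0.3635]
t=4: π = [0.3296, 0.3023, 0.3682]
t=5: π = [0.3290, 0.3043, 0.3668]
t=6: π = [0.3292, 0.3037, 0.3672]

π = [0.3292, 0.3037, 0.3672]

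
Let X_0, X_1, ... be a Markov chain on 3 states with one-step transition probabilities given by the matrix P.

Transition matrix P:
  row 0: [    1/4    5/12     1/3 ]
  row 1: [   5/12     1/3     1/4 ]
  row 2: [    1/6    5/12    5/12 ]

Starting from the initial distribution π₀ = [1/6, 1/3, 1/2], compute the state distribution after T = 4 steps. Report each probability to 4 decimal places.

t=0: π = [0.1667, 0.3333, 0.5000]
t=1: π = [0.2639, 0.3889, 0.3472]
t=2: π = [0.2859, 0.3843, 0.3299]
t=3: π = [0.2866, 0.3846, 0.3288]
t=4: π = [0.2867, 0.3846, 0.3287]

π = [0.2867, 0.3846, 0.3287]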